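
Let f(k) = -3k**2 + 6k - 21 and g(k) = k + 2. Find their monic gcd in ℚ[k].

By polynomial division,
  -3k**2 + 6k - 21 = (-3k + 12)(k + 2) + (-45)
  k + 2 = (-(1/45)k - 2/45)(-45) + (0)
The last nonzero remainder is the constant -45, so the polynomials are coprime and gcd = 1.

1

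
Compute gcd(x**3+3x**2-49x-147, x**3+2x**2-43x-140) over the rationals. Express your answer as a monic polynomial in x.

x-7

Apply the Euclidean algorithm:
  x**3+3x**2-49x-147 = (x**3+2x**2-43x-140) + (x**2-6x-7)
  x**3+2x**2-43x-140 = (x+8)(x**2-6x-7) + (12x-84)
  x**2-6x-7 = ((1/12)x+1/12)(12x-84) + (0)
Last nonzero remainder: 12x-84. Dividing through by 12 gives the monic gcd x-7.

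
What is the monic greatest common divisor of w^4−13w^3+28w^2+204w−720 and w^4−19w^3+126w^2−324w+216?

w^2−12w+36

Repeated division with remainder:
  w^4−13w^3+28w^2+204w−720 = (w^4−19w^3+126w^2−324w+216) + (6w^3−98w^2+528w−936)
  w^4−19w^3+126w^2−324w+216 = ((1/6)w−4/9)(6w^3−98w^2+528w−936) + (−(50/9)w^2+(200/3)w−200)
  6w^3−98w^2+528w−936 = (−(27/25)w+117/25)(−(50/9)w^2+(200/3)w−200) + (0)
Last nonzero remainder: −(50/9)w^2+(200/3)w−200. Dividing through by −50/9 gives the monic gcd w^2−12w+36.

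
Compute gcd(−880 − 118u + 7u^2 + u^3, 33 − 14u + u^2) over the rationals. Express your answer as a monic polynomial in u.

−11 + u

By polynomial division,
  u^3 + 7u^2 − 118u − 880 = (u + 21)(u^2 − 14u + 33) + (143u − 1573)
  u^2 − 14u + 33 = ((1/143)u − 3/143)(143u − 1573) + (0)
Last nonzero remainder: 143u − 1573. Dividing through by 143 gives the monic gcd u − 11.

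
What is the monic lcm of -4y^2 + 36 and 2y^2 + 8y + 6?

Apply the Euclidean algorithm:
  -4y^2 + 36 = (-2)(2y^2 + 8y + 6) + (16y + 48)
  2y^2 + 8y + 6 = ((1/8)y + 1/8)(16y + 48) + (0)
Last nonzero remainder: 16y + 48. Dividing through by 16 gives the monic gcd y + 3.
Then lcm(f, g) = f·g / gcd(f, g); expanding and making the result monic gives the answer.

y^3 + y^2 - 9y - 9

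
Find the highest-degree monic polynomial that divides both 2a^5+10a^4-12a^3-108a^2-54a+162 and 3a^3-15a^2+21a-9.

Euclidean algorithm in ℚ[a]:
  2a^5+10a^4-12a^3-108a^2-54a+162 = ((2/3)a^2+(20/3)a+74/3)(3a^3-15a^2+21a-9) + (128a^2-512a+384)
  3a^3-15a^2+21a-9 = ((3/128)a-3/128)(128a^2-512a+384) + (0)
Last nonzero remainder: 128a^2-512a+384. Dividing through by 128 gives the monic gcd a^2-4a+3.

a^2-4a+3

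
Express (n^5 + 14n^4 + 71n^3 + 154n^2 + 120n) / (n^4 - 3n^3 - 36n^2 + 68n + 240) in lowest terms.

Apply the Euclidean algorithm:
  n^5 + 14n^4 + 71n^3 + 154n^2 + 120n = (n + 17)(n^4 - 3n^3 - 36n^2 + 68n + 240) + (158n^3 + 698n^2 - 1276n - 4080)
  n^4 - 3n^3 - 36n^2 + 68n + 240 = ((1/158)n - 293/6241)(158n^3 + 698n^2 - 1276n - 4080) + ((30240/6241)n^2 + (211680/6241)n + 302400/6241)
  158n^3 + 698n^2 - 1276n - 4080 = ((493039/15120)n - 106097/1260)((30240/6241)n^2 + (211680/6241)n + 302400/6241) + (0)
Last nonzero remainder: (30240/6241)n^2 + (211680/6241)n + 302400/6241. Dividing through by 30240/6241 gives the monic gcd n^2 + 7n + 10.
Cancel n^2 + 7n + 10 from numerator and denominator to get the reduced form.

(n^3 + 7n^2 + 12n)/(n^2 - 10n + 24)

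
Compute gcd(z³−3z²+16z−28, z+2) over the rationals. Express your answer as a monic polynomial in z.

Repeated division with remainder:
  z³−3z²+16z−28 = (z²−5z+26)(z+2) + (−80)
  z+2 = (−(1/80)z−1/40)(−80) + (0)
The last nonzero remainder is the constant −80, so the polynomials are coprime and gcd = 1.

1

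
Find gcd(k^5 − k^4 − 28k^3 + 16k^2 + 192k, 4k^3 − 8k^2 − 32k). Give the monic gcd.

Euclidean algorithm in ℚ[k]:
  k^5 − k^4 − 28k^3 + 16k^2 + 192k = ((1/4)k^2 + (1/4)k − 9/2)(4k^3 − 8k^2 − 32k) + (−12k^2 + 48k)
  4k^3 − 8k^2 − 32k = (−(1/3)k − 2/3)(−12k^2 + 48k) + (0)
Last nonzero remainder: −12k^2 + 48k. Dividing through by −12 gives the monic gcd k^2 − 4k.

k^2 − 4k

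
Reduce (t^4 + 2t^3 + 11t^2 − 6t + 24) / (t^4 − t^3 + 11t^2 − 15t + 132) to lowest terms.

(t^2 − t + 2)/(t^2 − 4t + 11)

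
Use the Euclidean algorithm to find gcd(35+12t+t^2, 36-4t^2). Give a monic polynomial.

1

Euclidean algorithm in ℚ[t]:
  t^2+12t+35 = (-1/4)(-4t^2+36) + (12t+44)
  -4t^2+36 = (-(1/3)t+11/9)(12t+44) + (-160/9)
  12t+44 = (-(27/40)t-99/40)(-160/9) + (0)
The last nonzero remainder is the constant -160/9, so the polynomials are coprime and gcd = 1.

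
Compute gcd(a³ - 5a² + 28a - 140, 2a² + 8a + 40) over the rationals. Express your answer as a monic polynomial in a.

1

Apply the Euclidean algorithm:
  a³ - 5a² + 28a - 140 = ((1/2)a - 9/2)(2a² + 8a + 40) + (44a + 40)
  2a² + 8a + 40 = ((1/22)a + 17/121)(44a + 40) + (4160/121)
  44a + 40 = ((1331/1040)a + 121/104)(4160/121) + (0)
The last nonzero remainder is the constant 4160/121, so the polynomials are coprime and gcd = 1.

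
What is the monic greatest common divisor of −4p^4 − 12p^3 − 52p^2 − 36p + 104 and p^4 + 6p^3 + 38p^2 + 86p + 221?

p^2 + 2p + 13

By polynomial division,
  −4p^4 − 12p^3 − 52p^2 − 36p + 104 = (−4)(p^4 + 6p^3 + 38p^2 + 86p + 221) + (12p^3 + 100p^2 + 308p + 988)
  p^4 + 6p^3 + 38p^2 + 86p + 221 = ((1/12)p − 7/36)(12p^3 + 100p^2 + 308p + 988) + ((286/9)p^2 + (572/9)p + 3718/9)
  12p^3 + 100p^2 + 308p + 988 = ((54/143)p + 342/143)((286/9)p^2 + (572/9)p + 3718/9) + (0)
Last nonzero remainder: (286/9)p^2 + (572/9)p + 3718/9. Dividing through by 286/9 gives the monic gcd p^2 + 2p + 13.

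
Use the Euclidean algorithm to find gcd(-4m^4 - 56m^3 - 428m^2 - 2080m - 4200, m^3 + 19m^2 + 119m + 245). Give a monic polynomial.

m + 5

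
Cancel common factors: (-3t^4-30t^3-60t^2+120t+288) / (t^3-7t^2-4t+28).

By polynomial division,
  -3t^4-30t^3-60t^2+120t+288 = (-3t-51)(t^3-7t^2-4t+28) + (-429t^2+1716)
  t^3-7t^2-4t+28 = (-(1/429)t+7/429)(-429t^2+1716) + (0)
Last nonzero remainder: -429t^2+1716. Dividing through by -429 gives the monic gcd t^2-4.
Cancel t^2-4 from numerator and denominator to get the reduced form.

(-3t^2-30t-72)/(t-7)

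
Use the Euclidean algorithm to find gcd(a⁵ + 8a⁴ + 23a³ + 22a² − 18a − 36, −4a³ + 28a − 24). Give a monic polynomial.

a² + 2a − 3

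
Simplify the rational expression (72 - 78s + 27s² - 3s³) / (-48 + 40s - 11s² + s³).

(6 - 3s)/(-4 + s)

Euclidean algorithm in ℚ[s]:
  -3s³ + 27s² - 78s + 72 = (-3)(s³ - 11s² + 40s - 48) + (-6s² + 42s - 72)
  s³ - 11s² + 40s - 48 = (-(1/6)s + 2/3)(-6s² + 42s - 72) + (0)
Last nonzero remainder: -6s² + 42s - 72. Dividing through by -6 gives the monic gcd s² - 7s + 12.
Cancel s² - 7s + 12 from numerator and denominator to get the reduced form.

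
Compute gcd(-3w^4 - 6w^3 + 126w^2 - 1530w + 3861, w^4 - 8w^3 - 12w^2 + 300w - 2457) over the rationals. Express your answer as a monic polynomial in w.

By polynomial division,
  -3w^4 - 6w^3 + 126w^2 - 1530w + 3861 = (-3)(w^4 - 8w^3 - 12w^2 + 300w - 2457) + (-30w^3 + 90w^2 - 630w - 3510)
  w^4 - 8w^3 - 12w^2 + 300w - 2457 = (-(1/30)w + 1/6)(-30w^3 + 90w^2 - 630w - 3510) + (-48w^2 + 288w - 1872)
  -30w^3 + 90w^2 - 630w - 3510 = ((5/8)w + 15/8)(-48w^2 + 288w - 1872) + (0)
Last nonzero remainder: -48w^2 + 288w - 1872. Dividing through by -48 gives the monic gcd w^2 - 6w + 39.

w^2 - 6w + 39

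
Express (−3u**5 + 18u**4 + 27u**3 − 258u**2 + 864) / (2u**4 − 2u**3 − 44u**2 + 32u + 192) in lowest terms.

Euclidean algorithm in ℚ[u]:
  −3u**5 + 18u**4 + 27u**3 − 258u**2 + 864 = (−(3/2)u + 15/2)(2u**4 − 2u**3 − 44u**2 + 32u + 192) + (−24u**3 + 120u**2 + 48u − 576)
  2u**4 − 2u**3 − 44u**2 + 32u + 192 = (−(1/12)u − 1/3)(−24u**3 + 120u**2 + 48u − 576) + (0)
Last nonzero remainder: −24u**3 + 120u**2 + 48u − 576. Dividing through by −24 gives the monic gcd u**3 − 5u**2 − 2u + 24.
Cancel u**3 − 5u**2 − 2u + 24 from numerator and denominator to get the reduced form.

(−3u**2 + 3u + 36)/(2u + 8)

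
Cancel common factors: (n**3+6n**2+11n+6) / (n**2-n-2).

(n**2+5n+6)/(n-2)

By polynomial division,
  n**3+6n**2+11n+6 = (n+7)(n**2-n-2) + (20n+20)
  n**2-n-2 = ((1/20)n-1/10)(20n+20) + (0)
Last nonzero remainder: 20n+20. Dividing through by 20 gives the monic gcd n+1.
Cancel n+1 from numerator and denominator to get the reduced form.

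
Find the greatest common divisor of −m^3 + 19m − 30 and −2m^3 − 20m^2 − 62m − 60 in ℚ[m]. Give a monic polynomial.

By polynomial division,
  −m^3 + 19m − 30 = (1/2)(−2m^3 − 20m^2 − 62m − 60) + (10m^2 + 50m)
  −2m^3 − 20m^2 − 62m − 60 = (−(1/5)m − 1)(10m^2 + 50m) + (−12m − 60)
  10m^2 + 50m = (−(5/6)m)(−12m − 60) + (0)
Last nonzero remainder: −12m − 60. Dividing through by −12 gives the monic gcd m + 5.

m + 5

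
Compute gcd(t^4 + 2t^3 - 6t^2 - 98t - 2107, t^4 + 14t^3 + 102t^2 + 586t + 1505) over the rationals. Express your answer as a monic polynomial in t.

t^3 + 9t^2 + 57t + 301

Apply the Euclidean algorithm:
  t^4 + 2t^3 - 6t^2 - 98t - 2107 = (t^4 + 14t^3 + 102t^2 + 586t + 1505) + (-12t^3 - 108t^2 - 684t - 3612)
  t^4 + 14t^3 + 102t^2 + 586t + 1505 = (-(1/12)t - 5/12)(-12t^3 - 108t^2 - 684t - 3612) + (0)
Last nonzero remainder: -12t^3 - 108t^2 - 684t - 3612. Dividing through by -12 gives the monic gcd t^3 + 9t^2 + 57t + 301.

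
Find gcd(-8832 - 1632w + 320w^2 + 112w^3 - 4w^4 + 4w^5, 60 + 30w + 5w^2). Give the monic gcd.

Repeated division with remainder:
  4w^5 - 4w^4 + 112w^3 + 320w^2 - 1632w - 8832 = ((4/5)w^3 - (28/5)w^2 + (232/5)w - 736/5)(5w^2 + 30w + 60) + (0)
Last nonzero remainder: 5w^2 + 30w + 60. Dividing through by 5 gives the monic gcd w^2 + 6w + 12.

12 + 6w + w^2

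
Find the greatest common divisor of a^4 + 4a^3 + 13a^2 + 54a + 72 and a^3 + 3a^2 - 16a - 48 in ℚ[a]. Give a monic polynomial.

a + 3

By polynomial division,
  a^4 + 4a^3 + 13a^2 + 54a + 72 = (a + 1)(a^3 + 3a^2 - 16a - 48) + (26a^2 + 118a + 120)
  a^3 + 3a^2 - 16a - 48 = ((1/26)a - 10/169)(26a^2 + 118a + 120) + (-(2304/169)a - 6912/169)
  26a^2 + 118a + 120 = (-(2197/1152)a - 845/288)(-(2304/169)a - 6912/169) + (0)
Last nonzero remainder: -(2304/169)a - 6912/169. Dividing through by -2304/169 gives the monic gcd a + 3.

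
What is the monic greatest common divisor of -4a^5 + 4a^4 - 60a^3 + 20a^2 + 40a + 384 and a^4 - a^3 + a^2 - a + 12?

a^2 + 2a + 3

Apply the Euclidean algorithm:
  -4a^5 + 4a^4 - 60a^3 + 20a^2 + 40a + 384 = (-4a)(a^4 - a^3 + a^2 - a + 12) + (-56a^3 + 16a^2 + 88a + 384)
  a^4 - a^3 + a^2 - a + 12 = (-(1/56)a + 5/392)(-56a^3 + 16a^2 + 88a + 384) + ((116/49)a^2 + (232/49)a + 348/49)
  -56a^3 + 16a^2 + 88a + 384 = (-(686/29)a + 1568/29)((116/49)a^2 + (232/49)a + 348/49) + (0)
Last nonzero remainder: (116/49)a^2 + (232/49)a + 348/49. Dividing through by 116/49 gives the monic gcd a^2 + 2a + 3.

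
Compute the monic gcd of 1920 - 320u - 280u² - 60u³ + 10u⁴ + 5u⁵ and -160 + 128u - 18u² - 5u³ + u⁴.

8 - 6u + u²

By polynomial division,
  5u⁵ + 10u⁴ - 60u³ - 280u² - 320u + 1920 = (5u + 35)(u⁴ - 5u³ - 18u² + 128u - 160) + (205u³ - 290u² - 4000u + 7520)
  u⁴ - 5u³ - 18u² + 128u - 160 = ((1/205)u - 147/8405)(205u³ - 290u² - 4000u + 7520) + (-(5984/1681)u² + (35904/1681)u - 47872/1681)
  205u³ - 290u² - 4000u + 7520 = (-(344605/5984)u - 395035/1496)(-(5984/1681)u² + (35904/1681)u - 47872/1681) + (0)
Last nonzero remainder: -(5984/1681)u² + (35904/1681)u - 47872/1681. Dividing through by -5984/1681 gives the monic gcd u² - 6u + 8.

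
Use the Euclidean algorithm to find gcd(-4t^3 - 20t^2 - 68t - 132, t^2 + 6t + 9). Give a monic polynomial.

Apply the Euclidean algorithm:
  -4t^3 - 20t^2 - 68t - 132 = (-4t + 4)(t^2 + 6t + 9) + (-56t - 168)
  t^2 + 6t + 9 = (-(1/56)t - 3/56)(-56t - 168) + (0)
Last nonzero remainder: -56t - 168. Dividing through by -56 gives the monic gcd t + 3.

t + 3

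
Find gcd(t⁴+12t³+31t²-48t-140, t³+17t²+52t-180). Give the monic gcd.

t-2

Euclidean algorithm in ℚ[t]:
  t⁴+12t³+31t²-48t-140 = (t-5)(t³+17t²+52t-180) + (64t²+392t-1040)
  t³+17t²+52t-180 = ((1/64)t+87/512)(64t²+392t-1040) + ((105/64)t-105/32)
  64t²+392t-1040 = ((4096/105)t+6656/21)((105/64)t-105/32) + (0)
Last nonzero remainder: (105/64)t-105/32. Dividing through by 105/64 gives the monic gcd t-2.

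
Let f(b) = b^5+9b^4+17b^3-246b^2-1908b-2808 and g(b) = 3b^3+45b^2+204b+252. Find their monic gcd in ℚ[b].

b^2+8b+12

Apply the Euclidean algorithm:
  b^5+9b^4+17b^3-246b^2-1908b-2808 = ((1/3)b^2-2b+13)(3b^3+45b^2+204b+252) + (-507b^2-4056b-6084)
  3b^3+45b^2+204b+252 = (-(1/169)b-7/169)(-507b^2-4056b-6084) + (0)
Last nonzero remainder: -507b^2-4056b-6084. Dividing through by -507 gives the monic gcd b^2+8b+12.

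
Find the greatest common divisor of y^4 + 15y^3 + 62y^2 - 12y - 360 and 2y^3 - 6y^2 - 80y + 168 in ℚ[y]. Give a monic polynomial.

By polynomial division,
  y^4 + 15y^3 + 62y^2 - 12y - 360 = ((1/2)y + 9)(2y^3 - 6y^2 - 80y + 168) + (156y^2 + 624y - 1872)
  2y^3 - 6y^2 - 80y + 168 = ((1/78)y - 7/78)(156y^2 + 624y - 1872) + (0)
Last nonzero remainder: 156y^2 + 624y - 1872. Dividing through by 156 gives the monic gcd y^2 + 4y - 12.

y^2 + 4y - 12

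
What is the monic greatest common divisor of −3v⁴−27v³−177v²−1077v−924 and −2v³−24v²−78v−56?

v²+8v+7

Euclidean algorithm in ℚ[v]:
  −3v⁴−27v³−177v²−1077v−924 = ((3/2)v−9/2)(−2v³−24v²−78v−56) + (−168v²−1344v−1176)
  −2v³−24v²−78v−56 = ((1/84)v+1/21)(−168v²−1344v−1176) + (0)
Last nonzero remainder: −168v²−1344v−1176. Dividing through by −168 gives the monic gcd v²+8v+7.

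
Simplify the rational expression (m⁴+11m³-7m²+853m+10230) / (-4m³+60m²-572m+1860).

Repeated division with remainder:
  m⁴+11m³-7m²+853m+10230 = (-(1/4)m-13/2)(-4m³+60m²-572m+1860) + (240m²-2400m+22320)
  -4m³+60m²-572m+1860 = (-(1/60)m+1/12)(240m²-2400m+22320) + (0)
Last nonzero remainder: 240m²-2400m+22320. Dividing through by 240 gives the monic gcd m²-10m+93.
Cancel m²-10m+93 from numerator and denominator to get the reduced form.

(-m²-21m-110)/(4m-20)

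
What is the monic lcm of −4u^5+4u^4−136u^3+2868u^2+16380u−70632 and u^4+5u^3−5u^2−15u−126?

Repeated division with remainder:
  −4u^5+4u^4−136u^3+2868u^2+16380u−70632 = (−4u+24)(u^4+5u^3−5u^2−15u−126) + (−276u^3+2928u^2+16236u−67608)
  u^4+5u^3−5u^2−15u−126 = (−(1/276)u−359/6348)(−276u^3+2928u^2+16236u−67608) + ((116070/529)u^2+(348210/529)u−2089260/529)
  −276u^3+2928u^2+16236u−67608 = (−(24334/19345)u+331154/19345)((116070/529)u^2+(348210/529)u−2089260/529) + (0)
Last nonzero remainder: (116070/529)u^2+(348210/529)u−2089260/529. Dividing through by 116070/529 gives the monic gcd u^2+3u−18.
Then lcm(f, g) = f·g / gcd(f, g); expanding and making the result monic gives the answer.

u^7+u^6+39u^5−656u^4−5291u^3+4449u^2+6651u+123606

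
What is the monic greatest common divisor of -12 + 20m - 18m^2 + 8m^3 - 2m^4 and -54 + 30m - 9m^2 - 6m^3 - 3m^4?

2 - 2m + m^2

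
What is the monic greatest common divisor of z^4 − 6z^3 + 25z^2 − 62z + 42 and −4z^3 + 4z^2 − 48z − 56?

z^2 − 2z + 14

By polynomial division,
  z^4 − 6z^3 + 25z^2 − 62z + 42 = (−(1/4)z + 5/4)(−4z^3 + 4z^2 − 48z − 56) + (8z^2 − 16z + 112)
  −4z^3 + 4z^2 − 48z − 56 = (−(1/2)z − 1/2)(8z^2 − 16z + 112) + (0)
Last nonzero remainder: 8z^2 − 16z + 112. Dividing through by 8 gives the monic gcd z^2 − 2z + 14.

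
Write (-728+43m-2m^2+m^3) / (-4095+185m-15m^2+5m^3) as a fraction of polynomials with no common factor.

By polynomial division,
  m^3-2m^2+43m-728 = (1/5)(5m^3-15m^2+185m-4095) + (m^2+6m+91)
  5m^3-15m^2+185m-4095 = (5m-45)(m^2+6m+91) + (0)
The last nonzero remainder m^2+6m+91 is already monic.
Cancel m^2+6m+91 from numerator and denominator to get the reduced form.

(-8+m)/(-45+5m)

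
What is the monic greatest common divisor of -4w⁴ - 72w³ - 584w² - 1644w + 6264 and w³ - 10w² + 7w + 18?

By polynomial division,
  -4w⁴ - 72w³ - 584w² - 1644w + 6264 = (-4w - 112)(w³ - 10w² + 7w + 18) + (-1676w² - 788w + 8280)
  w³ - 10w² + 7w + 18 = (-(1/1676)w + 4387/702244)(-1676w² - 788w + 8280) + ((2960496/175561)w - 5920992/175561)
  -1676w² - 788w + 8280 = (-(73560059/740124)w - 20189515/82236)((2960496/175561)w - 5920992/175561) + (0)
Last nonzero remainder: (2960496/175561)w - 5920992/175561. Dividing through by 2960496/175561 gives the monic gcd w - 2.

w - 2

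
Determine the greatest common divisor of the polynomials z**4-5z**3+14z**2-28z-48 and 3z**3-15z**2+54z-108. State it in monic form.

Apply the Euclidean algorithm:
  z**4-5z**3+14z**2-28z-48 = ((1/3)z)(3z**3-15z**2+54z-108) + (-4z**2+8z-48)
  3z**3-15z**2+54z-108 = (-(3/4)z+9/4)(-4z**2+8z-48) + (0)
Last nonzero remainder: -4z**2+8z-48. Dividing through by -4 gives the monic gcd z**2-2z+12.

z**2-2z+12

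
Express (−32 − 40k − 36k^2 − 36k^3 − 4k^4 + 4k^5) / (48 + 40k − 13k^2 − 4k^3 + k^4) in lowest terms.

(8 + 4k + 8k^2 + 4k^3)/(−12 − k + k^2)

By polynomial division,
  4k^5 − 4k^4 − 36k^3 − 36k^2 − 40k − 32 = (4k + 12)(k^4 − 4k^3 − 13k^2 + 40k + 48) + (64k^3 − 40k^2 − 712k − 608)
  k^4 − 4k^3 − 13k^2 + 40k + 48 = ((1/64)k − 27/512)(64k^3 − 40k^2 − 712k − 608) + (−(255/64)k^2 + (765/64)k + 255/16)
  64k^3 − 40k^2 − 712k − 608 = (−(4096/255)k − 9728/255)(−(255/64)k^2 + (765/64)k + 255/16) + (0)
Last nonzero remainder: −(255/64)k^2 + (765/64)k + 255/16. Dividing through by −255/64 gives the monic gcd k^2 − 3k − 4.
Cancel k^2 − 3k − 4 from numerator and denominator to get the reduced form.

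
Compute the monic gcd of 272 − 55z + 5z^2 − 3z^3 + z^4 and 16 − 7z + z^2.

16 − 7z + z^2

By polynomial division,
  z^4 − 3z^3 + 5z^2 − 55z + 272 = (z^2 + 4z + 17)(z^2 − 7z + 16) + (0)
The last nonzero remainder z^2 − 7z + 16 is already monic.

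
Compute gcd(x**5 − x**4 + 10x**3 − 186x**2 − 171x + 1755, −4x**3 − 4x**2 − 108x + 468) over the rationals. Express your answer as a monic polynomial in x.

x**3 + x**2 + 27x − 117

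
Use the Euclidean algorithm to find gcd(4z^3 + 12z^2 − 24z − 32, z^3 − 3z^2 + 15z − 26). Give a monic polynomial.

z − 2

By polynomial division,
  4z^3 + 12z^2 − 24z − 32 = (4)(z^3 − 3z^2 + 15z − 26) + (24z^2 − 84z + 72)
  z^3 − 3z^2 + 15z − 26 = ((1/24)z + 1/48)(24z^2 − 84z + 72) + ((55/4)z − 55/2)
  24z^2 − 84z + 72 = ((96/55)z − 144/55)((55/4)z − 55/2) + (0)
Last nonzero remainder: (55/4)z − 55/2. Dividing through by 55/4 gives the monic gcd z − 2.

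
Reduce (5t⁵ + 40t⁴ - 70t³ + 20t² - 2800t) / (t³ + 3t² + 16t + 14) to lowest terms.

By polynomial division,
  5t⁵ + 40t⁴ - 70t³ + 20t² - 2800t = (5t² + 25t - 225)(t³ + 3t² + 16t + 14) + (225t² + 450t + 3150)
  t³ + 3t² + 16t + 14 = ((1/225)t + 1/225)(225t² + 450t + 3150) + (0)
Last nonzero remainder: 225t² + 450t + 3150. Dividing through by 225 gives the monic gcd t² + 2t + 14.
Cancel t² + 2t + 14 from numerator and denominator to get the reduced form.

(5t³ + 30t² - 200t)/(t + 1)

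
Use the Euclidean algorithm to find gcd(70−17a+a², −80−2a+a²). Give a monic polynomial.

Apply the Euclidean algorithm:
  a²−17a+70 = (a²−2a−80) + (−15a+150)
  a²−2a−80 = (−(1/15)a−8/15)(−15a+150) + (0)
Last nonzero remainder: −15a+150. Dividing through by −15 gives the monic gcd a−10.

−10+a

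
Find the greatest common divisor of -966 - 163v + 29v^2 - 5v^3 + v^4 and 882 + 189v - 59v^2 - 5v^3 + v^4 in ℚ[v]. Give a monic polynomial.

Euclidean algorithm in ℚ[v]:
  v^4 - 5v^3 + 29v^2 - 163v - 966 = (v^4 - 5v^3 - 59v^2 + 189v + 882) + (88v^2 - 352v - 1848)
  v^4 - 5v^3 - 59v^2 + 189v + 882 = ((1/88)v^2 - (1/88)v - 21/44)(88v^2 - 352v - 1848) + (0)
Last nonzero remainder: 88v^2 - 352v - 1848. Dividing through by 88 gives the monic gcd v^2 - 4v - 21.

-21 - 4v + v^2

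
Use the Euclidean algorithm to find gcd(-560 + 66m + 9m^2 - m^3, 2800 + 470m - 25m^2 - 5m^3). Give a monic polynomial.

Apply the Euclidean algorithm:
  -m^3 + 9m^2 + 66m - 560 = (1/5)(-5m^3 - 25m^2 + 470m + 2800) + (14m^2 - 28m - 1120)
  -5m^3 - 25m^2 + 470m + 2800 = (-(5/14)m - 5/2)(14m^2 - 28m - 1120) + (0)
Last nonzero remainder: 14m^2 - 28m - 1120. Dividing through by 14 gives the monic gcd m^2 - 2m - 80.

-80 - 2m + m^2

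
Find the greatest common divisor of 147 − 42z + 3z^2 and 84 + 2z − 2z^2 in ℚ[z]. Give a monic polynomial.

−7 + z

Repeated division with remainder:
  3z^2 − 42z + 147 = (−3/2)(−2z^2 + 2z + 84) + (−39z + 273)
  −2z^2 + 2z + 84 = ((2/39)z + 4/13)(−39z + 273) + (0)
Last nonzero remainder: −39z + 273. Dividing through by −39 gives the monic gcd z − 7.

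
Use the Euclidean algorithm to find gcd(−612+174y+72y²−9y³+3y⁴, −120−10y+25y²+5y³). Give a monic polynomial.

By polynomial division,
  3y⁴−9y³+72y²+174y−612 = ((3/5)y−24/5)(5y³+25y²−10y−120) + (198y²+198y−1188)
  5y³+25y²−10y−120 = ((5/198)y+10/99)(198y²+198y−1188) + (0)
Last nonzero remainder: 198y²+198y−1188. Dividing through by 198 gives the monic gcd y²+y−6.

−6+y+y²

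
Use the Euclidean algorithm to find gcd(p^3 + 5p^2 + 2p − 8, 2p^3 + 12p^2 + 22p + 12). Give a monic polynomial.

p + 2

Repeated division with remainder:
  p^3 + 5p^2 + 2p − 8 = (1/2)(2p^3 + 12p^2 + 22p + 12) + (−p^2 − 9p − 14)
  2p^3 + 12p^2 + 22p + 12 = (−2p + 6)(−p^2 − 9p − 14) + (48p + 96)
  −p^2 − 9p − 14 = (−(1/48)p − 7/48)(48p + 96) + (0)
Last nonzero remainder: 48p + 96. Dividing through by 48 gives the monic gcd p + 2.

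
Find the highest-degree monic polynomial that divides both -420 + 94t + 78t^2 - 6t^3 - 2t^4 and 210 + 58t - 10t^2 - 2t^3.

Repeated division with remainder:
  -2t^4 - 6t^3 + 78t^2 + 94t - 420 = (t - 2)(-2t^3 - 10t^2 + 58t + 210) + (0)
Last nonzero remainder: -2t^3 - 10t^2 + 58t + 210. Dividing through by -2 gives the monic gcd t^3 + 5t^2 - 29t - 105.

-105 - 29t + 5t^2 + t^3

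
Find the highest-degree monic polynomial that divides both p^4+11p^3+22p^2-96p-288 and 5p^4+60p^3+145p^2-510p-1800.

p^3+7p^2-6p-72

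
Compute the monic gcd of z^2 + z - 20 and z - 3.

Apply the Euclidean algorithm:
  z^2 + z - 20 = (z + 4)(z - 3) + (-8)
  z - 3 = (-(1/8)z + 3/8)(-8) + (0)
The last nonzero remainder is the constant -8, so the polynomials are coprime and gcd = 1.

1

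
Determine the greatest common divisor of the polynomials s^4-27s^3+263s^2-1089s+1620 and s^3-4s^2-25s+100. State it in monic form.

Euclidean algorithm in ℚ[s]:
  s^4-27s^3+263s^2-1089s+1620 = (s-23)(s^3-4s^2-25s+100) + (196s^2-1764s+3920)
  s^3-4s^2-25s+100 = ((1/196)s+5/196)(196s^2-1764s+3920) + (0)
Last nonzero remainder: 196s^2-1764s+3920. Dividing through by 196 gives the monic gcd s^2-9s+20.

s^2-9s+20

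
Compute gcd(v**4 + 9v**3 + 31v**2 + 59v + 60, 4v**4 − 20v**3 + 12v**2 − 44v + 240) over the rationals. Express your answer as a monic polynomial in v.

v**2 + 2v + 5

By polynomial division,
  v**4 + 9v**3 + 31v**2 + 59v + 60 = (1/4)(4v**4 − 20v**3 + 12v**2 − 44v + 240) + (14v**3 + 28v**2 + 70v)
  4v**4 − 20v**3 + 12v**2 − 44v + 240 = ((2/7)v − 2)(14v**3 + 28v**2 + 70v) + (48v**2 + 96v + 240)
  14v**3 + 28v**2 + 70v = ((7/24)v)(48v**2 + 96v + 240) + (0)
Last nonzero remainder: 48v**2 + 96v + 240. Dividing through by 48 gives the monic gcd v**2 + 2v + 5.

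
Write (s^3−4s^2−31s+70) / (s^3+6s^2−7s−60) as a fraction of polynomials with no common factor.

Euclidean algorithm in ℚ[s]:
  s^3−4s^2−31s+70 = (s^3+6s^2−7s−60) + (−10s^2−24s+130)
  s^3+6s^2−7s−60 = (−(1/10)s−9/25)(−10s^2−24s+130) + (−(66/25)s−66/5)
  −10s^2−24s+130 = ((125/33)s−325/33)(−(66/25)s−66/5) + (0)
Last nonzero remainder: −(66/25)s−66/5. Dividing through by −66/25 gives the monic gcd s+5.
Cancel s+5 from numerator and denominator to get the reduced form.

(s^2−9s+14)/(s^2+s−12)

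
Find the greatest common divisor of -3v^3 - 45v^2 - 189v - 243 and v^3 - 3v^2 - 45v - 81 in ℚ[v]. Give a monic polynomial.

Apply the Euclidean algorithm:
  -3v^3 - 45v^2 - 189v - 243 = (-3)(v^3 - 3v^2 - 45v - 81) + (-54v^2 - 324v - 486)
  v^3 - 3v^2 - 45v - 81 = (-(1/54)v + 1/6)(-54v^2 - 324v - 486) + (0)
Last nonzero remainder: -54v^2 - 324v - 486. Dividing through by -54 gives the monic gcd v^2 + 6v + 9.

v^2 + 6v + 9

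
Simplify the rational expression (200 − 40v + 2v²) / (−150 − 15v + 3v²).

(−20 + 2v)/(15 + 3v)

By polynomial division,
  2v² − 40v + 200 = (2/3)(3v² − 15v − 150) + (−30v + 300)
  3v² − 15v − 150 = (−(1/10)v − 1/2)(−30v + 300) + (0)
Last nonzero remainder: −30v + 300. Dividing through by −30 gives the monic gcd v − 10.
Cancel v − 10 from numerator and denominator to get the reduced form.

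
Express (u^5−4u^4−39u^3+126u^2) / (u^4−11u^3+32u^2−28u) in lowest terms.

By polynomial division,
  u^5−4u^4−39u^3+126u^2 = (u+7)(u^4−11u^3+32u^2−28u) + (6u^3−70u^2+196u)
  u^4−11u^3+32u^2−28u = ((1/6)u+1/9)(6u^3−70u^2+196u) + ((64/9)u^2−(448/9)u)
  6u^3−70u^2+196u = ((27/32)u−63/16)((64/9)u^2−(448/9)u) + (0)
Last nonzero remainder: (64/9)u^2−(448/9)u. Dividing through by 64/9 gives the monic gcd u^2−7u.
Cancel u^2−7u from numerator and denominator to get the reduced form.

(u^3+3u^2−18u)/(u^2−4u+4)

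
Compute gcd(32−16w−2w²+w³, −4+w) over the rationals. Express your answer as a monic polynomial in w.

Repeated division with remainder:
  w³−2w²−16w+32 = (w²+2w−8)(w−4) + (0)
The last nonzero remainder w−4 is already monic.

−4+w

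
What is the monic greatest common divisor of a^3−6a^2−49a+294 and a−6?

Repeated division with remainder:
  a^3−6a^2−49a+294 = (a^2−49)(a−6) + (0)
The last nonzero remainder a−6 is already monic.

a−6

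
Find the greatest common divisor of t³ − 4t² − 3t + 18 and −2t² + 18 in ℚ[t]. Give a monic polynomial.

t − 3

Apply the Euclidean algorithm:
  t³ − 4t² − 3t + 18 = (−(1/2)t + 2)(−2t² + 18) + (6t − 18)
  −2t² + 18 = (−(1/3)t − 1)(6t − 18) + (0)
Last nonzero remainder: 6t − 18. Dividing through by 6 gives the monic gcd t − 3.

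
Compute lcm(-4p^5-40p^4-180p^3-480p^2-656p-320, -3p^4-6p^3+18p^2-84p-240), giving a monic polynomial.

Euclidean algorithm in ℚ[p]:
  -4p^5-40p^4-180p^3-480p^2-656p-320 = ((4/3)p+32/3)(-3p^4-6p^3+18p^2-84p-240) + (-140p^3-560p^2+560p+2240)
  -3p^4-6p^3+18p^2-84p-240 = ((3/140)p-3/70)(-140p^3-560p^2+560p+2240) + (-18p^2-108p-144)
  -140p^3-560p^2+560p+2240 = ((70/9)p-140/9)(-18p^2-108p-144) + (0)
Last nonzero remainder: -18p^2-108p-144. Dividing through by -18 gives the monic gcd p^2+6p+8.
Then lcm(f, g) = f·g / gcd(f, g); expanding and making the result monic gives the answer.

p^7+6p^6+15p^5+40p^4+134p^3+624p^2+1320p+800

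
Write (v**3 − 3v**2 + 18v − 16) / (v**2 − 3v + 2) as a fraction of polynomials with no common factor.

(v**2 − 2v + 16)/(v − 2)

By polynomial division,
  v**3 − 3v**2 + 18v − 16 = (v)(v**2 − 3v + 2) + (16v − 16)
  v**2 − 3v + 2 = ((1/16)v − 1/8)(16v − 16) + (0)
Last nonzero remainder: 16v − 16. Dividing through by 16 gives the monic gcd v − 1.
Cancel v − 1 from numerator and denominator to get the reduced form.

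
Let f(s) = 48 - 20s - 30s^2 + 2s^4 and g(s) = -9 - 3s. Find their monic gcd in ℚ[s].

Repeated division with remainder:
  2s^4 - 30s^2 - 20s + 48 = (-(2/3)s^3 + 2s^2 + 4s - 16/3)(-3s - 9) + (0)
Last nonzero remainder: -3s - 9. Dividing through by -3 gives the monic gcd s + 3.

3 + s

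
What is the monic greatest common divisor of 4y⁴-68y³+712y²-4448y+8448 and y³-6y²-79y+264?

y-3

Apply the Euclidean algorithm:
  4y⁴-68y³+712y²-4448y+8448 = (4y-44)(y³-6y²-79y+264) + (764y²-8980y+20064)
  y³-6y²-79y+264 = ((1/764)y+1099/145924)(764y²-8980y+20064) + (-(1372800/36481)y+4118400/36481)
  764y²-8980y+20064 = (-(6967871/343200)y+693139/3900)(-(1372800/36481)y+4118400/36481) + (0)
Last nonzero remainder: -(1372800/36481)y+4118400/36481. Dividing through by -1372800/36481 gives the monic gcd y-3.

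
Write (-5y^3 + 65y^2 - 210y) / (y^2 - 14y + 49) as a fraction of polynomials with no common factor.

(-5y^2 + 30y)/(y - 7)

By polynomial division,
  -5y^3 + 65y^2 - 210y = (-5y - 5)(y^2 - 14y + 49) + (-35y + 245)
  y^2 - 14y + 49 = (-(1/35)y + 1/5)(-35y + 245) + (0)
Last nonzero remainder: -35y + 245. Dividing through by -35 gives the monic gcd y - 7.
Cancel y - 7 from numerator and denominator to get the reduced form.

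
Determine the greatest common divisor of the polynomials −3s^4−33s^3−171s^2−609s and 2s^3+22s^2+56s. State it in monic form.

s^2+7s

Apply the Euclidean algorithm:
  −3s^4−33s^3−171s^2−609s = (−(3/2)s)(2s^3+22s^2+56s) + (−87s^2−609s)
  2s^3+22s^2+56s = (−(2/87)s−8/87)(−87s^2−609s) + (0)
Last nonzero remainder: −87s^2−609s. Dividing through by −87 gives the monic gcd s^2+7s.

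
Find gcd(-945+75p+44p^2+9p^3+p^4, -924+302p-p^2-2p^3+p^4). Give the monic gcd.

By polynomial division,
  p^4+9p^3+44p^2+75p-945 = (p^4-2p^3-p^2+302p-924) + (11p^3+45p^2-227p-21)
  p^4-2p^3-p^2+302p-924 = ((1/11)p-67/121)(11p^3+45p^2-227p-21) + ((5391/121)p^2+(21564/121)p-113211/121)
  11p^3+45p^2-227p-21 = ((1331/5391)p+121/5391)((5391/121)p^2+(21564/121)p-113211/121) + (0)
Last nonzero remainder: (5391/121)p^2+(21564/121)p-113211/121. Dividing through by 5391/121 gives the monic gcd p^2+4p-21.

-21+4p+p^2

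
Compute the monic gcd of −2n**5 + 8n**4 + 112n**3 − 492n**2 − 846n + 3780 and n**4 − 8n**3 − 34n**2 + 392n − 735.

Euclidean algorithm in ℚ[n]:
  −2n**5 + 8n**4 + 112n**3 − 492n**2 − 846n + 3780 = (−2n − 8)(n**4 − 8n**3 − 34n**2 + 392n − 735) + (−20n**3 + 20n**2 + 820n − 2100)
  n**4 − 8n**3 − 34n**2 + 392n − 735 = (−(1/20)n + 7/20)(−20n**3 + 20n**2 + 820n − 2100) + (0)
Last nonzero remainder: −20n**3 + 20n**2 + 820n − 2100. Dividing through by −20 gives the monic gcd n**3 − n**2 − 41n + 105.

n**3 − n**2 − 41n + 105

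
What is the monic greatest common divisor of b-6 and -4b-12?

Repeated division with remainder:
  b-6 = (-1/4)(-4b-12) + (-9)
  -4b-12 = ((4/9)b+4/3)(-9) + (0)
The last nonzero remainder is the constant -9, so the polynomials are coprime and gcd = 1.

1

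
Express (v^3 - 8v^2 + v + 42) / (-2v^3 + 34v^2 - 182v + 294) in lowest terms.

(-v - 2)/(2v - 14)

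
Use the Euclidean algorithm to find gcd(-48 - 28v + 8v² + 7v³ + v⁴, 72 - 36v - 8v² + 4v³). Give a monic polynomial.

-6 + v + v²

By polynomial division,
  v⁴ + 7v³ + 8v² - 28v - 48 = ((1/4)v + 9/4)(4v³ - 8v² - 36v + 72) + (35v² + 35v - 210)
  4v³ - 8v² - 36v + 72 = ((4/35)v - 12/35)(35v² + 35v - 210) + (0)
Last nonzero remainder: 35v² + 35v - 210. Dividing through by 35 gives the monic gcd v² + v - 6.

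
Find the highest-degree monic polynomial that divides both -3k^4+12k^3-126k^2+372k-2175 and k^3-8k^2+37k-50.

k^2-6k+25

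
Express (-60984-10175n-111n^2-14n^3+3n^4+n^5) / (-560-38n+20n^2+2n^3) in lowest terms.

(-1089+110n-12n^2+n^3)/(-10+2n)

Apply the Euclidean algorithm:
  n^5+3n^4-14n^3-111n^2-10175n-60984 = ((1/2)n^2-(7/2)n+75/2)(2n^3+20n^2-38n-560) + (-714n^2-10710n-39984)
  2n^3+20n^2-38n-560 = (-(1/357)n+5/357)(-714n^2-10710n-39984) + (0)
Last nonzero remainder: -714n^2-10710n-39984. Dividing through by -714 gives the monic gcd n^2+15n+56.
Cancel n^2+15n+56 from numerator and denominator to get the reduced form.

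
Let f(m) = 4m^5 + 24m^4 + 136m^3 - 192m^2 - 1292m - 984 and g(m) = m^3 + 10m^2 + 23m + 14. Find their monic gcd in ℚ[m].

Repeated division with remainder:
  4m^5 + 24m^4 + 136m^3 - 192m^2 - 1292m - 984 = (4m^2 - 16m + 204)(m^3 + 10m^2 + 23m + 14) + (-1920m^2 - 5760m - 3840)
  m^3 + 10m^2 + 23m + 14 = (-(1/1920)m - 7/1920)(-1920m^2 - 5760m - 3840) + (0)
Last nonzero remainder: -1920m^2 - 5760m - 3840. Dividing through by -1920 gives the monic gcd m^2 + 3m + 2.

m^2 + 3m + 2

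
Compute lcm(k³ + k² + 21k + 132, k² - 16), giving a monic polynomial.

k⁴ - 3k³ + 17k² + 48k - 528

By polynomial division,
  k³ + k² + 21k + 132 = (k + 1)(k² - 16) + (37k + 148)
  k² - 16 = ((1/37)k - 4/37)(37k + 148) + (0)
Last nonzero remainder: 37k + 148. Dividing through by 37 gives the monic gcd k + 4.
Then lcm(f, g) = f·g / gcd(f, g); expanding and making the result monic gives the answer.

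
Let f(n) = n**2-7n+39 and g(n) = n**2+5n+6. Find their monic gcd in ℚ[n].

Apply the Euclidean algorithm:
  n**2-7n+39 = (n**2+5n+6) + (-12n+33)
  n**2+5n+6 = (-(1/12)n-31/48)(-12n+33) + (437/16)
  -12n+33 = (-(192/437)n+528/437)(437/16) + (0)
The last nonzero remainder is the constant 437/16, so the polynomials are coprime and gcd = 1.

1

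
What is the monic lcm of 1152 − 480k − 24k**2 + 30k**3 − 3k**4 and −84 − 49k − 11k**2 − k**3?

−8064 + 672k + 904k**2 + 6k**3 − 41k**4 − 3k**5 + k**6

Apply the Euclidean algorithm:
  −3k**4 + 30k**3 − 24k**2 − 480k + 1152 = (3k − 63)(−k**3 − 11k**2 − 49k − 84) + (−570k**2 − 3315k − 4140)
  −k**3 − 11k**2 − 49k − 84 = ((1/570)k + 197/21660)(−570k**2 − 3315k − 4140) + (−(16731/1444)k − 16731/361)
  −570k**2 − 3315k − 4140 = ((274360/5577)k + 166060/1859)(−(16731/1444)k − 16731/361) + (0)
Last nonzero remainder: −(16731/1444)k − 16731/361. Dividing through by −16731/1444 gives the monic gcd k + 4.
Then lcm(f, g) = f·g / gcd(f, g); expanding and making the result monic gives the answer.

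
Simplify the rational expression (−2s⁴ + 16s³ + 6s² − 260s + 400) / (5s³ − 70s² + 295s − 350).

(−2s² + 2s + 40)/(5s − 35)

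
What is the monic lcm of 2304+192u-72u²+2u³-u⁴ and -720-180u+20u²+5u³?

-13824-3456u+240u²+60u³+4u⁴+u⁵

Euclidean algorithm in ℚ[u]:
  -u⁴+2u³-72u²+192u+2304 = (-(1/5)u+6/5)(5u³+20u²-180u-720) + (-132u²+264u+3168)
  5u³+20u²-180u-720 = (-(5/132)u-5/22)(-132u²+264u+3168) + (0)
Last nonzero remainder: -132u²+264u+3168. Dividing through by -132 gives the monic gcd u²-2u-24.
Then lcm(f, g) = f·g / gcd(f, g); expanding and making the result monic gives the answer.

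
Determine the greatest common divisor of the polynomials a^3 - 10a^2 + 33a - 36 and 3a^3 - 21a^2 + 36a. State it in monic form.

a^2 - 7a + 12

Apply the Euclidean algorithm:
  a^3 - 10a^2 + 33a - 36 = (1/3)(3a^3 - 21a^2 + 36a) + (-3a^2 + 21a - 36)
  3a^3 - 21a^2 + 36a = (-a)(-3a^2 + 21a - 36) + (0)
Last nonzero remainder: -3a^2 + 21a - 36. Dividing through by -3 gives the monic gcd a^2 - 7a + 12.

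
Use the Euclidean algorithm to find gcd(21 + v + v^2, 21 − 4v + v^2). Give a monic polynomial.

1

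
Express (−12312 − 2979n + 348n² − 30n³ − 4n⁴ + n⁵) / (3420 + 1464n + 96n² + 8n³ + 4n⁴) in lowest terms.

Repeated division with remainder:
  n⁵ − 4n⁴ − 30n³ + 348n² − 2979n − 12312 = ((1/4)n − 3/2)(4n⁴ + 8n³ + 96n² + 1464n + 3420) + (−42n³ + 126n² − 1638n − 7182)
  4n⁴ + 8n³ + 96n² + 1464n + 3420 = (−(2/21)n − 10/21)(−42n³ + 126n² − 1638n − 7182) + (0)
Last nonzero remainder: −42n³ + 126n² − 1638n − 7182. Dividing through by −42 gives the monic gcd n³ − 3n² + 39n + 171.
Cancel n³ − 3n² + 39n + 171 from numerator and denominator to get the reduced form.

(−72 − n + n²)/(20 + 4n)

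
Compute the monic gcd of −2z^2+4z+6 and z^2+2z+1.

z+1

Repeated division with remainder:
  −2z^2+4z+6 = (−2)(z^2+2z+1) + (8z+8)
  z^2+2z+1 = ((1/8)z+1/8)(8z+8) + (0)
Last nonzero remainder: 8z+8. Dividing through by 8 gives the monic gcd z+1.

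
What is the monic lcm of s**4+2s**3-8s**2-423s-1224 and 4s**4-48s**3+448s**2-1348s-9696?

s**6-5s**5+79s**4-165s**3+929s**2-34155s-123624

Repeated division with remainder:
  s**4+2s**3-8s**2-423s-1224 = (1/4)(4s**4-48s**3+448s**2-1348s-9696) + (14s**3-120s**2-86s+1200)
  4s**4-48s**3+448s**2-1348s-9696 = ((2/7)s-48/49)(14s**3-120s**2-86s+1200) + ((17396/49)s**2-(86980/49)s-417504/49)
  14s**3-120s**2-86s+1200 = ((343/8698)s-1225/8698)((17396/49)s**2-(86980/49)s-417504/49) + (0)
Last nonzero remainder: (17396/49)s**2-(86980/49)s-417504/49. Dividing through by 17396/49 gives the monic gcd s**2-5s-24.
Then lcm(f, g) = f·g / gcd(f, g); expanding and making the result monic gives the answer.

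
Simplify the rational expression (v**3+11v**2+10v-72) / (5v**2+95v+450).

Apply the Euclidean algorithm:
  v**3+11v**2+10v-72 = ((1/5)v-8/5)(5v**2+95v+450) + (72v+648)
  5v**2+95v+450 = ((5/72)v+25/36)(72v+648) + (0)
Last nonzero remainder: 72v+648. Dividing through by 72 gives the monic gcd v+9.
Cancel v+9 from numerator and denominator to get the reduced form.

(v**2+2v-8)/(5v+50)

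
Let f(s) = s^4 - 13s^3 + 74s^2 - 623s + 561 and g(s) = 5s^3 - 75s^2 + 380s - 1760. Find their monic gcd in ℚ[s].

s - 11

By polynomial division,
  s^4 - 13s^3 + 74s^2 - 623s + 561 = ((1/5)s + 2/5)(5s^3 - 75s^2 + 380s - 1760) + (28s^2 - 423s + 1265)
  5s^3 - 75s^2 + 380s - 1760 = ((5/28)s + 15/784)(28s^2 - 423s + 1265) + ((127165/784)s - 1398815/784)
  28s^2 - 423s + 1265 = ((21952/127165)s - 18032/25433)((127165/784)s - 1398815/784) + (0)
Last nonzero remainder: (127165/784)s - 1398815/784. Dividing through by 127165/784 gives the monic gcd s - 11.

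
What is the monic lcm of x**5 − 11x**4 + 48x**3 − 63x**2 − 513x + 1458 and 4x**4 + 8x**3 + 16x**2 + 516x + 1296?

x**6 − 7x**5 + 4x**4 + 129x**3 − 765x**2 − 594x + 5832

By polynomial division,
  x**5 − 11x**4 + 48x**3 − 63x**2 − 513x + 1458 = ((1/4)x − 13/4)(4x**4 + 8x**3 + 16x**2 + 516x + 1296) + (70x**3 − 140x**2 + 840x + 5670)
  4x**4 + 8x**3 + 16x**2 + 516x + 1296 = ((2/35)x + 8/35)(70x**3 − 140x**2 + 840x + 5670) + (0)
Last nonzero remainder: 70x**3 − 140x**2 + 840x + 5670. Dividing through by 70 gives the monic gcd x**3 − 2x**2 + 12x + 81.
Then lcm(f, g) = f·g / gcd(f, g); expanding and making the result monic gives the answer.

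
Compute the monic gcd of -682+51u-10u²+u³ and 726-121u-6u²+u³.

-11+u

Repeated division with remainder:
  u³-10u²+51u-682 = (u³-6u²-121u+726) + (-4u²+172u-1408)
  u³-6u²-121u+726 = (-(1/4)u-37/4)(-4u²+172u-1408) + (1118u-12298)
  -4u²+172u-1408 = (-(2/559)u+64/559)(1118u-12298) + (0)
Last nonzero remainder: 1118u-12298. Dividing through by 1118 gives the monic gcd u-11.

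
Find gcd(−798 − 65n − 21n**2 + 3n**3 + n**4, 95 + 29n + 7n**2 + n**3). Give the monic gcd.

Apply the Euclidean algorithm:
  n**4 + 3n**3 − 21n**2 − 65n − 798 = (n − 4)(n**3 + 7n**2 + 29n + 95) + (−22n**2 − 44n − 418)
  n**3 + 7n**2 + 29n + 95 = (−(1/22)n − 5/22)(−22n**2 − 44n − 418) + (0)
Last nonzero remainder: −22n**2 − 44n − 418. Dividing through by −22 gives the monic gcd n**2 + 2n + 19.

19 + 2n + n**2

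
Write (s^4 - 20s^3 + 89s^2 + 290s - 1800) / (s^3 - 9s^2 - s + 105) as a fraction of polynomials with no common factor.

Euclidean algorithm in ℚ[s]:
  s^4 - 20s^3 + 89s^2 + 290s - 1800 = (s - 11)(s^3 - 9s^2 - s + 105) + (-9s^2 + 174s - 645)
  s^3 - 9s^2 - s + 105 = (-(1/9)s - 31/27)(-9s^2 + 174s - 645) + ((1144/9)s - 5720/9)
  -9s^2 + 174s - 645 = (-(81/1144)s + 1161/1144)((1144/9)s - 5720/9) + (0)
Last nonzero remainder: (1144/9)s - 5720/9. Dividing through by 1144/9 gives the monic gcd s - 5.
Cancel s - 5 from numerator and denominator to get the reduced form.

(s^3 - 15s^2 + 14s + 360)/(s^2 - 4s - 21)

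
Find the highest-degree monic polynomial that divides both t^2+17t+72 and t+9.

t+9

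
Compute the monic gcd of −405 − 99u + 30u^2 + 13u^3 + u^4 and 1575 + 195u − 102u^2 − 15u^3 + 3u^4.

15 + 7u + u^2

Repeated division with remainder:
  u^4 + 13u^3 + 30u^2 − 99u − 405 = (1/3)(3u^4 − 15u^3 − 102u^2 + 195u + 1575) + (18u^3 + 64u^2 − 164u − 930)
  3u^4 − 15u^3 − 102u^2 + 195u + 1575 = ((1/6)u − 77/54)(18u^3 + 64u^2 − 164u − 930) + ((448/27)u^2 + (3136/27)u + 2240/9)
  18u^3 + 64u^2 − 164u − 930 = ((243/224)u − 837/224)((448/27)u^2 + (3136/27)u + 2240/9) + (0)
Last nonzero remainder: (448/27)u^2 + (3136/27)u + 2240/9. Dividing through by 448/27 gives the monic gcd u^2 + 7u + 15.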